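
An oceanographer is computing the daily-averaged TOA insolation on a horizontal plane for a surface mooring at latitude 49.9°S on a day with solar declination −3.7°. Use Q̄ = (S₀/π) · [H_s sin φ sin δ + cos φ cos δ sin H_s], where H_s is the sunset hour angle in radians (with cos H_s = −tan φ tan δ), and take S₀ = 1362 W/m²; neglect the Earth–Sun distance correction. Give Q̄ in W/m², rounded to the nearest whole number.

313 W/m²

The sunset hour angle satisfies cos H_s = −tan φ tan δ = -0.0768, giving H_s = 94.40°. In radians, H_s = 1.6476.
H_s sin φ sin δ = 1.6476 × -0.7649 × -0.0645 = 0.0813.
cos φ cos δ sin H_s = 0.6441 × 0.9979 × 0.9971 = 0.6409.
Q̄ = (1362/π) × (0.0813 + 0.6409) = 433.54 × 0.7222 = 313.10 W/m².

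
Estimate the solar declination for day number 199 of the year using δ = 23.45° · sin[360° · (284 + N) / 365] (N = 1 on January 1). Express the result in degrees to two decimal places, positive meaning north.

360 × (284 + 199) / 365 = 476.384°; sin(476.384°) = 0.8958.
δ = 23.45 × 0.8958 = 21.007° ≈ +21.01°.

+21.01°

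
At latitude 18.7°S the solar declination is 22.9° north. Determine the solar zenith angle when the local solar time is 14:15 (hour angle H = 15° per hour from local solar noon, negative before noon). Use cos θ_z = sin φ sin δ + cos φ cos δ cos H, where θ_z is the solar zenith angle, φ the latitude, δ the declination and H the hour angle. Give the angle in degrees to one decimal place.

53.1°

Hour angle H = 15° × (14.25 − 12) = 33.75°.
With φ = -18.7°, δ = 22.9°, H = 33.75°: sin φ sin δ = -0.1248, cos φ cos δ cos H = 0.7255, so cos θ_z = 0.6007.
θ_z = arccos(0.6007) = 53.08°.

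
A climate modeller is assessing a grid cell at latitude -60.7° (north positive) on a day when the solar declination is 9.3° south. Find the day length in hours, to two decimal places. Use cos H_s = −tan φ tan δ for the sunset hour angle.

14.26 hours

The sunset hour angle satisfies cos H_s = −tan φ tan δ = -0.2918, giving H_s = 106.97°.
Day length = 2 H_s / 15° h⁻¹ = 213.94° / 15 = 14.263 h.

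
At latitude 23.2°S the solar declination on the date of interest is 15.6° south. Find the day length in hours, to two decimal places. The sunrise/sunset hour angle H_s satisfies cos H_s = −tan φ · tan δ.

The sunset hour angle satisfies cos H_s = −tan φ tan δ = -0.1197, giving H_s = 96.87°.
Day length = 2 H_s / 15° h⁻¹ = 193.74° / 15 = 12.916 h.

12.92 hours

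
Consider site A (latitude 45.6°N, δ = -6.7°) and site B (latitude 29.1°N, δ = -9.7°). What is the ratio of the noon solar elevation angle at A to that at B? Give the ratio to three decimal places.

A: 90° − |45.6 − (-6.7)| = 37.70°.
B: 90° − |29.1 − (-9.7)| = 51.20°.
Ratio A/B = 37.7000 / 51.2000 = 0.7363.

0.736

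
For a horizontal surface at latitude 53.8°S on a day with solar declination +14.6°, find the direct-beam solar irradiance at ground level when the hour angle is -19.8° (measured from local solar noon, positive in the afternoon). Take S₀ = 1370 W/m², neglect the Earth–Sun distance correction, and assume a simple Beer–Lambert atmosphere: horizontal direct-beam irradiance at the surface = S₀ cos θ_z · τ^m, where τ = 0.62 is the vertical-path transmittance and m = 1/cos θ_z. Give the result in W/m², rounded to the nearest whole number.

cos θ_z = sin φ sin δ + cos φ cos δ cos H = (-0.8070)(0.2521) + (0.5906)(0.9677)(0.9409) = 0.3343.
Air mass m = 1/cos θ_z = 1/0.3343 = 2.991; τ^m = 0.62^2.991 = 0.2394.
Surface direct beam = 1370 × 0.3343 × 0.2394 = 109.64 W/m².

110 W/m²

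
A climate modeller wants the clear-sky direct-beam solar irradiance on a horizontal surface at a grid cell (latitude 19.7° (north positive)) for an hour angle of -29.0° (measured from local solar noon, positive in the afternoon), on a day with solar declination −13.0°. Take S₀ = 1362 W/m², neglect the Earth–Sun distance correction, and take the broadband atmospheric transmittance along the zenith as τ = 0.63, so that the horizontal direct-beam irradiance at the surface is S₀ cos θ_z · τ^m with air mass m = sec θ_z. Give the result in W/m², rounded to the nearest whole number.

cos θ_z = sin(19.7°) sin(-13.0°) + cos(19.7°) cos(-13.0°) cos(-29.00°) = -0.0758 + 0.8023 = 0.7265.
Air mass m = 1/cos θ_z = 1/0.7265 = 1.376; τ^m = 0.63^1.376 = 0.5295.
Surface direct beam = 1362 × 0.7265 × 0.5295 = 523.94 W/m².

524 W/m²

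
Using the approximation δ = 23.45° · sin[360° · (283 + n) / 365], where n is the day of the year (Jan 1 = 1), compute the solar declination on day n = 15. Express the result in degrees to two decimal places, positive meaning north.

-21.44°

360 × (283 + 15) / 365 = 293.918°; sin(293.918°) = -0.9141.
δ = 23.45 × -0.9141 = -21.436° ≈ -21.44°.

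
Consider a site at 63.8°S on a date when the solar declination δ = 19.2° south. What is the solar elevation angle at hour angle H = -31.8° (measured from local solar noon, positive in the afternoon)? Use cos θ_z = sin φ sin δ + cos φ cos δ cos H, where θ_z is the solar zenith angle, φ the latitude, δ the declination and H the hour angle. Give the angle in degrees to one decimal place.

40.5°

cos θ_z = sin(-63.8°) sin(-19.2°) + cos(-63.8°) cos(-19.2°) cos(-31.80°) = 0.2951 + 0.3544 = 0.6495.
θ_z = arccos(0.6495) = 49.50°, so the elevation is 90° − 49.50° = 40.50°.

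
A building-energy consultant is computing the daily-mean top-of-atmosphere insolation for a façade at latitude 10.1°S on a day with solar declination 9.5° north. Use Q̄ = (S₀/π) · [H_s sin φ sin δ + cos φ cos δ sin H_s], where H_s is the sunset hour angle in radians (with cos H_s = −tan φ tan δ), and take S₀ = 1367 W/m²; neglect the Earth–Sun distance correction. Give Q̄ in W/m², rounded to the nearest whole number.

403 W/m²

cos H_s = −tan(-10.1°) · tan(9.5°) = 0.0298, so H_s = arccos(0.0298) = 88.29°. In radians, H_s = 1.5410.
H_s sin φ sin δ = 1.5410 × -0.1754 × 0.1650 = -0.0446.
cos φ cos δ sin H_s = 0.9845 × 0.9863 × 0.9996 = 0.9706.
Q̄ = (1367/π) × (-0.0446 + 0.9706) = 435.13 × 0.9260 = 402.93 W/m².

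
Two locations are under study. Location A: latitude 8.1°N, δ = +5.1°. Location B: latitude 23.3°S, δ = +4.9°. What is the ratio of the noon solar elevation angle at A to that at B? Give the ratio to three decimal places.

1.408

A: 90° − |8.1 − (5.1)| = 87.00°.
B: 90° − |-23.3 − (4.9)| = 61.80°.
Ratio A/B = 87.0000 / 61.8000 = 1.4078.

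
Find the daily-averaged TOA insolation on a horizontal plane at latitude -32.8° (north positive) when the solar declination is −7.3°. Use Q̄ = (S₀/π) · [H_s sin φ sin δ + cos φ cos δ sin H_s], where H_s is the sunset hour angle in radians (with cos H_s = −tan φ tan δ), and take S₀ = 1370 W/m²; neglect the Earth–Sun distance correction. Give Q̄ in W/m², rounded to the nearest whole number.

The sunset hour angle satisfies cos H_s = −tan φ tan δ = -0.0826, giving H_s = 94.74°. In radians, H_s = 1.6535.
H_s sin φ sin δ = 1.6535 × -0.5417 × -0.1271 = 0.1138.
cos φ cos δ sin H_s = 0.8406 × 0.9919 × 0.9966 = 0.8310.
Q̄ = (1370/π) × (0.1138 + 0.8310) = 436.08 × 0.9448 = 412.01 W/m².

412 W/m²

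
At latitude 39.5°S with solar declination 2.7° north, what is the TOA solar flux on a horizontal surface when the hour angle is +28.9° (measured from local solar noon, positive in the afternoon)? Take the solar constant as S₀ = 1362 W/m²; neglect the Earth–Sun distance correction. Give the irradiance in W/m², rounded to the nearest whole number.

cos θ_z = sin φ sin δ + cos φ cos δ cos H = (-0.6361)(0.0471) + (0.7716)(0.9989)(0.8755) = 0.6448.
Top-of-atmosphere irradiance = S₀ cos θ_z = 1362 × 0.6448 = 878.22 W/m².

878 W/m²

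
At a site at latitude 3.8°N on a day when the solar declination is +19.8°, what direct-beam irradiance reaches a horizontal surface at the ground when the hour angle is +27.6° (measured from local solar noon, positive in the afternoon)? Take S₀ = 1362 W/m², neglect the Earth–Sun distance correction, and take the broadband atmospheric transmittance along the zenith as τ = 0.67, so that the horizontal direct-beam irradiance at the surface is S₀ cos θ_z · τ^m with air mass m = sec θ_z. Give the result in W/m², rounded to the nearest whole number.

cos θ_z = sin(3.8°) sin(19.8°) + cos(3.8°) cos(19.8°) cos(27.60°) = 0.0224 + 0.8320 = 0.8544.
Air mass m = 1/cos θ_z = 1/0.8544 = 1.170; τ^m = 0.67^1.170 = 0.6259.
Surface direct beam = 1362 × 0.8544 × 0.6259 = 728.36 W/m².

728 W/m²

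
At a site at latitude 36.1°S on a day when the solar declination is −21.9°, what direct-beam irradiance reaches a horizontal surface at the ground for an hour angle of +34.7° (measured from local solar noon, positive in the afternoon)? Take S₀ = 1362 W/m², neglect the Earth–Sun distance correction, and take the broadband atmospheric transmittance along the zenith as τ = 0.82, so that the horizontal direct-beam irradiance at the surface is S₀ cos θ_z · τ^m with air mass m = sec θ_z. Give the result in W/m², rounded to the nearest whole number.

898 W/m²

With φ = -36.1°, δ = -21.9°, H = 34.70°: sin φ sin δ = 0.2198, cos φ cos δ cos H = 0.6163, so cos θ_z = 0.8361.
Air mass m = 1/cos θ_z = 1/0.8361 = 1.196; τ^m = 0.82^1.196 = 0.7887.
Surface direct beam = 1362 × 0.8361 × 0.7887 = 898.15 W/m².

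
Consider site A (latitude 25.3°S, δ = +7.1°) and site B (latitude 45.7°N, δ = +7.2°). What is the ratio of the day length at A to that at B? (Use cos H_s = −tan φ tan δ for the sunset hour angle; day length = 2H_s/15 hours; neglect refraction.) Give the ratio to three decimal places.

0.889

A: H_s = arccos(−tan -25.3° · tan 7.1°) = 86.62°, so 2H_s/15 = 11.5493 h.
B: H_s = arccos(−tan 45.7° · tan 7.2°) = 97.44°, so 2H_s/15 = 12.9920 h.
Ratio A/B = 11.5493 / 12.9920 = 0.8890.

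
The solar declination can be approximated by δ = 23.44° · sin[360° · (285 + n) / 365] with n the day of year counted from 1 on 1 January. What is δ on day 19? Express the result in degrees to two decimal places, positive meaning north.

-20.33°

360 × (285 + 19) / 365 = 299.836°; sin(299.836°) = -0.8675.
δ = 23.44 × -0.8675 = -20.334° ≈ -20.33°.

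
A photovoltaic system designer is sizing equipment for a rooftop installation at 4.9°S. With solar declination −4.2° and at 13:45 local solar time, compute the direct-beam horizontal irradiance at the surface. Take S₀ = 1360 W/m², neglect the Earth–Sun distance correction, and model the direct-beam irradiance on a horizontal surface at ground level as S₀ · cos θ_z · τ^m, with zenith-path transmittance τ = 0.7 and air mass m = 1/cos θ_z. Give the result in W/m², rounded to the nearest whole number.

820 W/m²

Hour angle H = 15° × (13.75 − 12) = 26.25°.
cos θ_z = sin φ sin δ + cos φ cos δ cos H = (-0.0854)(-0.0732) + (0.9963)(0.9973)(0.8969) = 0.8974.
Air mass m = 1/cos θ_z = 1/0.8974 = 1.114; τ^m = 0.7^1.114 = 0.6721.
Surface direct beam = 1360 × 0.8974 × 0.6721 = 820.27 W/m².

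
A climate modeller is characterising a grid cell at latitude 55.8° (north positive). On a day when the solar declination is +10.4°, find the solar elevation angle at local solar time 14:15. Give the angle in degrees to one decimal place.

Hour angle H = 15° × (14.25 − 12) = 33.75°.
cos θ_z = sin(55.8°) sin(10.4°) + cos(55.8°) cos(10.4°) cos(33.75°) = 0.1493 + 0.4597 = 0.6090.
θ_z = arccos(0.6090) = 52.48°, so the elevation is 90° − 52.48° = 37.52°.

37.5°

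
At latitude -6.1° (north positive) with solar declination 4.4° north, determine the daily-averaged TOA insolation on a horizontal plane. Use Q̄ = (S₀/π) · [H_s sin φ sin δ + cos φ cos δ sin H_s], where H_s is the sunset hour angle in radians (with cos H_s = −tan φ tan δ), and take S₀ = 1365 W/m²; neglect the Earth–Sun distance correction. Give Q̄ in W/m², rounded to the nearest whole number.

−tan φ tan δ = −(-0.1069)(0.0769) = 0.0082; H_s = arccos(0.0082) = 89.53°. In radians, H_s = 1.5626.
H_s sin φ sin δ = 1.5626 × -0.1063 × 0.0767 = -0.0127.
cos φ cos δ sin H_s = 0.9943 × 0.9971 × 1.0000 = 0.9914.
Q̄ = (1365/π) × (-0.0127 + 0.9914) = 434.49 × 0.9787 = 425.24 W/m².

425 W/m²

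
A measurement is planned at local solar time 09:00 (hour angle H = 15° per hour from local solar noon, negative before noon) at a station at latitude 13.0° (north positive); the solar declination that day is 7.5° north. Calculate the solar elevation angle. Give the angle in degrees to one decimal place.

45.4°

Hour angle H = 15° × (9 − 12) = -45.00°.
cos θ_z = sin(13.0°) sin(7.5°) + cos(13.0°) cos(7.5°) cos(-45.00°) = 0.0294 + 0.6831 = 0.7125.
θ_z = arccos(0.7125) = 44.56°, so the elevation is 90° − 44.56° = 45.44°.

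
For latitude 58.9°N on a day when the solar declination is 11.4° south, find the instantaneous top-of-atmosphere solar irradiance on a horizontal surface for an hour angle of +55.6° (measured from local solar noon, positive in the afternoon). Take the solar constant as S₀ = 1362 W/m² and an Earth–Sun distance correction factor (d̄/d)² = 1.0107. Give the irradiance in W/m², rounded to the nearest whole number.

cos θ_z = sin(58.9°) sin(-11.4°) + cos(58.9°) cos(-11.4°) cos(55.60°) = -0.1692 + 0.2861 = 0.1169.
Top-of-atmosphere irradiance = S₀ (d̄/d)² cos θ_z = 1362 × 1.0107 × 0.1169 = 160.92 W/m².

161 W/m²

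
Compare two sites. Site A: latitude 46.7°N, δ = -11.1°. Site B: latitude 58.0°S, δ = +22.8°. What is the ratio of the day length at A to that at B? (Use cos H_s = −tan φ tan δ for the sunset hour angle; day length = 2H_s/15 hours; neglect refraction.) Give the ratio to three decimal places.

1.634

A: H_s = arccos(−tan 46.7° · tan -11.1°) = 77.98°, so 2H_s/15 = 10.3973 h.
B: H_s = arccos(−tan -58.0° · tan 22.8°) = 47.72°, so 2H_s/15 = 6.3627 h.
Ratio A/B = 10.3973 / 6.3627 = 1.6341.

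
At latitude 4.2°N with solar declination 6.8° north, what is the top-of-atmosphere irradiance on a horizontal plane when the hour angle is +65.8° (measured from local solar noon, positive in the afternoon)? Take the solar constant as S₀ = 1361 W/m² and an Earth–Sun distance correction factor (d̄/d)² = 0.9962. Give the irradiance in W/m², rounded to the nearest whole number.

cos θ_z = sin(4.2°) sin(6.8°) + cos(4.2°) cos(6.8°) cos(65.80°) = 0.0087 + 0.4059 = 0.4146.
Top-of-atmosphere irradiance = S₀ (d̄/d)² cos θ_z = 1361 × 0.9962 × 0.4146 = 562.13 W/m².

562 W/m²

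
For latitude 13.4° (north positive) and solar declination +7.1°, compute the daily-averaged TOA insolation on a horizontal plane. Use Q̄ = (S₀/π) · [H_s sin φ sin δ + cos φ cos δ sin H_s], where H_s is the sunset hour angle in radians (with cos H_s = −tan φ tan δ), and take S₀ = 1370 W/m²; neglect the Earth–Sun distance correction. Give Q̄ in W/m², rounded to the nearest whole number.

−tan φ tan δ = −(0.2382)(0.1246) = -0.0297; H_s = arccos(-0.0297) = 91.70°. In radians, H_s = 1.6005.
H_s sin φ sin δ = 1.6005 × 0.2317 × 0.1236 = 0.0458.
cos φ cos δ sin H_s = 0.9728 × 0.9923 × 0.9996 = 0.9649.
Q̄ = (1370/π) × (0.0458 + 0.9649) = 436.08 × 1.0107 = 440.75 W/m².

441 W/m²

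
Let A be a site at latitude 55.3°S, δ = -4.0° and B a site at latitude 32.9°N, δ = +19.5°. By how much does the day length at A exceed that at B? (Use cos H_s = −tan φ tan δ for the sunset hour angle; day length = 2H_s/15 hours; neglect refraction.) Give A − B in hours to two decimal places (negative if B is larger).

-0.99 h

A: H_s = arccos(−tan -55.3° · tan -4.0°) = 95.80°, so 2H_s/15 = 12.7733 h.
B: H_s = arccos(−tan 32.9° · tan 19.5°) = 103.24°, so 2H_s/15 = 13.7653 h.
A − B = 12.7733 − 13.7653 = -0.9920 h.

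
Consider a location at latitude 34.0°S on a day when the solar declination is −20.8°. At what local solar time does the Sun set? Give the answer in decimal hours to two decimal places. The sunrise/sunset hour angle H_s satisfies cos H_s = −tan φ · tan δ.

18.99 h

The sunset hour angle satisfies cos H_s = −tan φ tan δ = -0.2562, giving H_s = 104.84°.
Sunset is at 12 + H_s/15 = 12 + 6.989 = 18.989 h local solar time.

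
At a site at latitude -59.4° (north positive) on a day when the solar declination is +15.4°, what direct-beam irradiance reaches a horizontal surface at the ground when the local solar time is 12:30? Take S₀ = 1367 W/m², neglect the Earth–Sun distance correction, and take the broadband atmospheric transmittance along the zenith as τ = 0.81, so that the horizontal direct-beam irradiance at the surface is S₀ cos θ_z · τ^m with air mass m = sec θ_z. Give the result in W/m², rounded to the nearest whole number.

Hour angle H = 15° × (12.5 − 12) = 7.50°.
cos θ_z = sin φ sin δ + cos φ cos δ cos H = (-0.8607)(0.2656) + (0.5090)(0.9641)(0.9914) = 0.2579.
Air mass m = 1/cos θ_z = 1/0.2579 = 3.877; τ^m = 0.81^3.877 = 0.4418.
Surface direct beam = 1367 × 0.2579 × 0.4418 = 155.76 W/m².

156 W/m²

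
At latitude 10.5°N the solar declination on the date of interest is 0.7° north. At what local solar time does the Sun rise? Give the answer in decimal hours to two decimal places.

The sunset hour angle satisfies cos H_s = −tan φ tan δ = -0.0023, giving H_s = 90.13°.
Sunrise is at 12 − H_s/15 = 12 − 6.009 = 5.991 h local solar time.

5.99 h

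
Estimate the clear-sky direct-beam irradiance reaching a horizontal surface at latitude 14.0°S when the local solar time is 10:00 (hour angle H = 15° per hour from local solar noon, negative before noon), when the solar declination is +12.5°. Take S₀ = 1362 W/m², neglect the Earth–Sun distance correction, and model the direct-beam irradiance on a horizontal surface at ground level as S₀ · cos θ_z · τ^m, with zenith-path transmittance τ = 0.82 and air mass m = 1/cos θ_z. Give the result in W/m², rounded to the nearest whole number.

Hour angle H = 15° × (10 − 12) = -30.00°.
cos θ_z = sin φ sin δ + cos φ cos δ cos H = (-0.2419)(0.2164) + (0.9703)(0.9763)(0.8660) = 0.7680.
Air mass m = 1/cos θ_z = 1/0.7680 = 1.302; τ^m = 0.82^1.302 = 0.7723.
Surface direct beam = 1362 × 0.7680 × 0.7723 = 807.84 W/m².

808 W/m²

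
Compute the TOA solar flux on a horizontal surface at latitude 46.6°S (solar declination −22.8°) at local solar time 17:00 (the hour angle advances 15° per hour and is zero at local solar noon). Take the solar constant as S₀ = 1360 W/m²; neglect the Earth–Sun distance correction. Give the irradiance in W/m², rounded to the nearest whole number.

Hour angle H = 15° × (17 − 12) = 75.00°.
cos θ_z = sin φ sin δ + cos φ cos δ cos H = (-0.7266)(-0.3875) + (0.6871)(0.9219)(0.2588) = 0.4455.
Top-of-atmosphere irradiance = S₀ cos θ_z = 1360 × 0.4455 = 605.88 W/m².

606 W/m²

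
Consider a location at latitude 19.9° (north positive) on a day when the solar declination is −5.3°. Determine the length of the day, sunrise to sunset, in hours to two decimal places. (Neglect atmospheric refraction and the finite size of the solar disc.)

11.74 hours

−tan φ tan δ = −(0.3620)(-0.0928) = 0.0336; H_s = arccos(0.0336) = 88.07°.
Day length = 2 H_s / 15° h⁻¹ = 176.14° / 15 = 11.743 h.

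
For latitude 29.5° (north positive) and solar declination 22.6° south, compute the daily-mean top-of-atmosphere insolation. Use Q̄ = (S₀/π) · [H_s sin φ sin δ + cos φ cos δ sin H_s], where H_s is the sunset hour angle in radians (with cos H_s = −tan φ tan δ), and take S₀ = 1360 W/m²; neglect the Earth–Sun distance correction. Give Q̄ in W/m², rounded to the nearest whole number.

229 W/m²

The sunset hour angle satisfies cos H_s = −tan φ tan δ = 0.2355, giving H_s = 76.38°. In radians, H_s = 1.3331.
H_s sin φ sin δ = 1.3331 × 0.4924 × -0.3843 = -0.2523.
cos φ cos δ sin H_s = 0.8704 × 0.9232 × 0.9719 = 0.7810.
Q̄ = (1360/π) × (-0.2523 + 0.7810) = 432.90 × 0.5287 = 228.87 W/m².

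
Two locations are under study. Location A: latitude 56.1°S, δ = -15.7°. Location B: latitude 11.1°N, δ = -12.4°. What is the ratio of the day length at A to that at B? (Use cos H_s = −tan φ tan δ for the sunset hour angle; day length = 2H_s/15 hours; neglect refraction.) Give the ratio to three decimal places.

A: H_s = arccos(−tan -56.1° · tan -15.7°) = 114.73°, so 2H_s/15 = 15.2973 h.
B: H_s = arccos(−tan 11.1° · tan -12.4°) = 87.53°, so 2H_s/15 = 11.6707 h.
Ratio A/B = 15.2973 / 11.6707 = 1.3107.

1.311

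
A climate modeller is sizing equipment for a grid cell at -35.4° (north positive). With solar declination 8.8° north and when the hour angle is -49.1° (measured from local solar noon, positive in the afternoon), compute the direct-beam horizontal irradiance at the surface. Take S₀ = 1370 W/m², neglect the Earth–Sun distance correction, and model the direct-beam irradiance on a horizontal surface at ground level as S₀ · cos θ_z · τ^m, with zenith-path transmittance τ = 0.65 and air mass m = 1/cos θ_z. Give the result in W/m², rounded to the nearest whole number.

225 W/m²

cos θ_z = sin φ sin δ + cos φ cos δ cos H = (-0.5793)(0.1530) + (0.8151)(0.9882)(0.6547) = 0.4387.
Air mass m = 1/cos θ_z = 1/0.4387 = 2.279; τ^m = 0.65^2.279 = 0.3747.
Surface direct beam = 1370 × 0.4387 × 0.3747 = 225.20 W/m².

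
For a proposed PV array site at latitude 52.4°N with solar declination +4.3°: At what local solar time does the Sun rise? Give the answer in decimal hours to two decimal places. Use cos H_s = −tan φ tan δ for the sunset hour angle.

−tan φ tan δ = −(1.2985)(0.0752) = -0.0976; H_s = arccos(-0.0976) = 95.60°.
Sunrise is at 12 − H_s/15 = 12 − 6.373 = 5.627 h local solar time.

5.63 h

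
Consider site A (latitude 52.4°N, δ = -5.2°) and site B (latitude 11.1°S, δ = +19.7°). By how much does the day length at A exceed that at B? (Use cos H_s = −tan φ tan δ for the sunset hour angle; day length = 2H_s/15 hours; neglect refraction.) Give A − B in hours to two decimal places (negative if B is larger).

-0.37 h

A: H_s = arccos(−tan 52.4° · tan -5.2°) = 83.21°, so 2H_s/15 = 11.0947 h.
B: H_s = arccos(−tan -11.1° · tan 19.7°) = 85.97°, so 2H_s/15 = 11.4627 h.
A − B = 11.0947 − 11.4627 = -0.3680 h.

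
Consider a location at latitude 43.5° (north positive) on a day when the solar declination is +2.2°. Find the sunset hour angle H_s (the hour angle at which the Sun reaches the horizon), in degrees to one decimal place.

92.1°

−tan φ tan δ = −(0.9490)(0.0384) = -0.0364; H_s = arccos(-0.0364) = 92.09°.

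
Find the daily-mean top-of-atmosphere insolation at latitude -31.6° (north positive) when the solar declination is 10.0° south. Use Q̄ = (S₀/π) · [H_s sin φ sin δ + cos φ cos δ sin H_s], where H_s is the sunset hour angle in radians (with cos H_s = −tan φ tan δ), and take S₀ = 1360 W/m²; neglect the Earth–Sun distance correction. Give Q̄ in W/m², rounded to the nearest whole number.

The sunset hour angle satisfies cos H_s = −tan φ tan δ = -0.1085, giving H_s = 96.23°. In radians, H_s = 1.6795.
H_s sin φ sin δ = 1.6795 × -0.5240 × -0.1736 = 0.1528.
cos φ cos δ sin H_s = 0.8517 × 0.9848 × 0.9941 = 0.8338.
Q̄ = (1360/π) × (0.1528 + 0.8338) = 432.90 × 0.9866 = 427.10 W/m².

427 W/m²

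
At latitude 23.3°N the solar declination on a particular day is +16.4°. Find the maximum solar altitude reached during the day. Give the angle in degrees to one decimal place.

83.1°

At local solar noon the hour angle is zero, so the elevation is 90° − |φ − δ| = 90° − |23.3° − (16.4°)| = 90° − 6.9° = 83.1°.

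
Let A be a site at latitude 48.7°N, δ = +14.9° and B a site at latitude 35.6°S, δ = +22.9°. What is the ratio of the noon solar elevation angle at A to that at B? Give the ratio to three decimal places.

1.784

A: 90° − |48.7 − (14.9)| = 56.20°.
B: 90° − |-35.6 − (22.9)| = 31.50°.
Ratio A/B = 56.2000 / 31.5000 = 1.7841.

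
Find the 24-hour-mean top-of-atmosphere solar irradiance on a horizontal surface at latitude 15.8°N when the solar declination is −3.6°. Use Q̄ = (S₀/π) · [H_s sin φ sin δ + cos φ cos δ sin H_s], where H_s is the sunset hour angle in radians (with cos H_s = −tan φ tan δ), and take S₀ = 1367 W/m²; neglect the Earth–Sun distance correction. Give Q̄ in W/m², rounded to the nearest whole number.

406 W/m²

The sunset hour angle satisfies cos H_s = −tan φ tan δ = 0.0178, giving H_s = 88.98°. In radians, H_s = 1.5530.
H_s sin φ sin δ = 1.5530 × 0.2723 × -0.0628 = -0.0266.
cos φ cos δ sin H_s = 0.9622 × 0.9980 × 0.9998 = 0.9601.
Q̄ = (1367/π) × (-0.0266 + 0.9601) = 435.13 × 0.9335 = 406.19 W/m².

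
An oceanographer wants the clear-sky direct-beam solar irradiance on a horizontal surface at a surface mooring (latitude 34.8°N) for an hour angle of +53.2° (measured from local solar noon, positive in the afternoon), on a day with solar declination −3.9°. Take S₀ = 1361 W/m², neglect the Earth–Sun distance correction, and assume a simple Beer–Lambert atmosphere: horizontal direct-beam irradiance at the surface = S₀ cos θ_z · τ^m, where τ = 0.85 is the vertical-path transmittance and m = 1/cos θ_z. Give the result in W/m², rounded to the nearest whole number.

429 W/m²

With φ = 34.8°, δ = -3.9°, H = 53.20°: sin φ sin δ = -0.0388, cos φ cos δ cos H = 0.4907, so cos θ_z = 0.4519.
Air mass m = 1/cos θ_z = 1/0.4519 = 2.213; τ^m = 0.85^2.213 = 0.6979.
Surface direct beam = 1361 × 0.4519 × 0.6979 = 429.23 W/m².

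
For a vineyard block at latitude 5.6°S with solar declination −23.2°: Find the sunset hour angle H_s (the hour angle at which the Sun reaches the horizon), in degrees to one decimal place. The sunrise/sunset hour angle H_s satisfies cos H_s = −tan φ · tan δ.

The sunset hour angle satisfies cos H_s = −tan φ tan δ = -0.0420, giving H_s = 92.41°.

92.4°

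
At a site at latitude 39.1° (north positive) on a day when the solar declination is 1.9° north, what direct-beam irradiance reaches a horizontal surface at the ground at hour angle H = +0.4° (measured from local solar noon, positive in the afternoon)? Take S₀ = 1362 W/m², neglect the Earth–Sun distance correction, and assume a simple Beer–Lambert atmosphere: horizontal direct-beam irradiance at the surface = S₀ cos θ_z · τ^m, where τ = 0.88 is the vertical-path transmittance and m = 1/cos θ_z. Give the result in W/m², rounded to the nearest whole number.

With φ = 39.1°, δ = 1.9°, H = 0.40°: sin φ sin δ = 0.0209, cos φ cos δ cos H = 0.7756, so cos θ_z = 0.7965.
Air mass m = 1/cos θ_z = 1/0.7965 = 1.255; τ^m = 0.88^1.255 = 0.8518.
Surface direct beam = 1362 × 0.7965 × 0.8518 = 924.06 W/m².

924 W/m²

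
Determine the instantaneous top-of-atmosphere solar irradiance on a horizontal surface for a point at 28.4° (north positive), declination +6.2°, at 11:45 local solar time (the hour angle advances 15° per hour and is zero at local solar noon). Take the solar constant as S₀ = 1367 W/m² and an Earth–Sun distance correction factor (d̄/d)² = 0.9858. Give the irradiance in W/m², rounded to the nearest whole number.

1245 W/m²

Hour angle H = 15° × (11.75 − 12) = -3.75°.
cos θ_z = sin φ sin δ + cos φ cos δ cos H = (0.4756)(0.1080) + (0.8796)(0.9942)(0.9979) = 0.9240.
Top-of-atmosphere irradiance = S₀ (d̄/d)² cos θ_z = 1367 × 0.9858 × 0.9240 = 1245.17 W/m².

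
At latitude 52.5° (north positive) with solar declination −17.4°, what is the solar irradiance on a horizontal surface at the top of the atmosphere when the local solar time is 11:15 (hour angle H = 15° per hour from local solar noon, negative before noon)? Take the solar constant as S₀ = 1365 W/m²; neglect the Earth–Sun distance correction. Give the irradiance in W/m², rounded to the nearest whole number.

Hour angle H = 15° × (11.25 − 12) = -11.25°.
cos θ_z = sin(52.5°) sin(-17.4°) + cos(52.5°) cos(-17.4°) cos(-11.25°) = -0.2372 + 0.5697 = 0.3325.
Top-of-atmosphere irradiance = S₀ cos θ_z = 1365 × 0.3325 = 453.86 W/m².

454 W/m²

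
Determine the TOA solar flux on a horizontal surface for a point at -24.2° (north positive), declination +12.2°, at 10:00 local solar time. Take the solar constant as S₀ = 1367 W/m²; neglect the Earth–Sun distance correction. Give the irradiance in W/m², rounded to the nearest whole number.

Hour angle H = 15° × (10 − 12) = -30.00°.
cos θ_z = sin(-24.2°) sin(12.2°) + cos(-24.2°) cos(12.2°) cos(-30.00°) = -0.0866 + 0.7721 = 0.6855.
Top-of-atmosphere irradiance = S₀ cos θ_z = 1367 × 0.6855 = 937.08 W/m².

937 W/m²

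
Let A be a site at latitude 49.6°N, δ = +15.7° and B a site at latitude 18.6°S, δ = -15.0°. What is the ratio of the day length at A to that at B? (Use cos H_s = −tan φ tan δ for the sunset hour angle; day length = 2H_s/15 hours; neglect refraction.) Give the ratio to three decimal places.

A: H_s = arccos(−tan 49.6° · tan 15.7°) = 109.29°, so 2H_s/15 = 14.5720 h.
B: H_s = arccos(−tan -18.6° · tan -15.0°) = 95.17°, so 2H_s/15 = 12.6893 h.
Ratio A/B = 14.5720 / 12.6893 = 1.1484.

1.148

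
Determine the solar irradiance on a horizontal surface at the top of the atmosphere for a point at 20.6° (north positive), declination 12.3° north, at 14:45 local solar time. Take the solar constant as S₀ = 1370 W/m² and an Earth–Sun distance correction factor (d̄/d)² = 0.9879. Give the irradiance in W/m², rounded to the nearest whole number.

1032 W/m²

Hour angle H = 15° × (14.75 − 12) = 41.25°.
cos θ_z = sin φ sin δ + cos φ cos δ cos H = (0.3518)(0.2130) + (0.9361)(0.9770)(0.7518) = 0.7625.
Top-of-atmosphere irradiance = S₀ (d̄/d)² cos θ_z = 1370 × 0.9879 × 0.7625 = 1031.99 W/m².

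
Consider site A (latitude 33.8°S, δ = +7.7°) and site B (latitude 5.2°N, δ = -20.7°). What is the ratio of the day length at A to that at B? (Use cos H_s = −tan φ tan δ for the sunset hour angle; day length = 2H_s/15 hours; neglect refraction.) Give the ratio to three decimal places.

0.963

A: H_s = arccos(−tan -33.8° · tan 7.7°) = 84.81°, so 2H_s/15 = 11.3080 h.
B: H_s = arccos(−tan 5.2° · tan -20.7°) = 88.03°, so 2H_s/15 = 11.7373 h.
Ratio A/B = 11.3080 / 11.7373 = 0.9634.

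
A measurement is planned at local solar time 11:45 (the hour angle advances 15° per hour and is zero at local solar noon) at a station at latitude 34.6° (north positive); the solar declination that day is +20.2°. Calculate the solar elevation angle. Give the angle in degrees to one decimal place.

Hour angle H = 15° × (11.75 − 12) = -3.75°.
cos θ_z = sin(34.6°) sin(20.2°) + cos(34.6°) cos(20.2°) cos(-3.75°) = 0.1961 + 0.7709 = 0.9670.
θ_z = arccos(0.9670) = 14.76°, so the elevation is 90° − 14.76° = 75.24°.

75.2°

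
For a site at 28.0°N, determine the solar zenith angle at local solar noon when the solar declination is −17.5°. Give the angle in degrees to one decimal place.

At local solar noon the hour angle is zero, so the zenith angle is |φ − δ| = |28.0° − (-17.5°)| = 45.5°.

45.5°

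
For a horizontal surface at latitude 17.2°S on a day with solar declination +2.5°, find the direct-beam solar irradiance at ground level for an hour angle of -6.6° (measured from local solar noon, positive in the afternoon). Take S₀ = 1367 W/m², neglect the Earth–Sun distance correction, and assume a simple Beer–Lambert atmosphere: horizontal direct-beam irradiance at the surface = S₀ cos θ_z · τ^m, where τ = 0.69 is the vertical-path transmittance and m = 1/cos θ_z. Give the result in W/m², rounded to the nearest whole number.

860 W/m²

cos θ_z = sin φ sin δ + cos φ cos δ cos H = (-0.2957)(0.0436) + (0.9553)(0.9990)(0.9934) = 0.9352.
Air mass m = 1/cos θ_z = 1/0.9352 = 1.069; τ^m = 0.69^1.069 = 0.6726.
Surface direct beam = 1367 × 0.9352 × 0.6726 = 859.86 W/m².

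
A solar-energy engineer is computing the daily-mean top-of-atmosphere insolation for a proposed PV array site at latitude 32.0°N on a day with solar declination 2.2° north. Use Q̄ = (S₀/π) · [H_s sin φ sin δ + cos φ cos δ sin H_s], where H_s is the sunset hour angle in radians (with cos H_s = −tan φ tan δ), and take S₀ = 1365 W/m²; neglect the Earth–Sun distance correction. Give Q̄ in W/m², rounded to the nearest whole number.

382 W/m²

−tan φ tan δ = −(0.6249)(0.0384) = -0.0240; H_s = arccos(-0.0240) = 91.38°. In radians, H_s = 1.5949.
H_s sin φ sin δ = 1.5949 × 0.5299 × 0.0384 = 0.0325.
cos φ cos δ sin H_s = 0.8480 × 0.9993 × 0.9997 = 0.8472.
Q̄ = (1365/π) × (0.0325 + 0.8472) = 434.49 × 0.8797 = 382.22 W/m².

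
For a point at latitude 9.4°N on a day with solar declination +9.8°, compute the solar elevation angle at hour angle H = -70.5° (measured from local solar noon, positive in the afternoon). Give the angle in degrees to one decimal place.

20.6°

cos θ_z = sin φ sin δ + cos φ cos δ cos H = (0.1633)(0.1702) + (0.9866)(0.9854)(0.3338) = 0.3523.
θ_z = arccos(0.3523) = 69.37°, so the elevation is 90° − 69.37° = 20.63°.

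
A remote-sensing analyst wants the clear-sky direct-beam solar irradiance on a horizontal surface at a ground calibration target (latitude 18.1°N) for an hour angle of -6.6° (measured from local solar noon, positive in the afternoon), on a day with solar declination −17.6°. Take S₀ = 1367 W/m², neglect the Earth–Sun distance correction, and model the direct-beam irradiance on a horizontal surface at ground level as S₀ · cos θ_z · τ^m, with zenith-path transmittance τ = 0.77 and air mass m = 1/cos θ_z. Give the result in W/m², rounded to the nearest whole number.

cos θ_z = sin(18.1°) sin(-17.6°) + cos(18.1°) cos(-17.6°) cos(-6.60°) = -0.0939 + 0.9000 = 0.8061.
Air mass m = 1/cos θ_z = 1/0.8061 = 1.241; τ^m = 0.77^1.241 = 0.7230.
Surface direct beam = 1367 × 0.8061 × 0.7230 = 796.70 W/m².

797 W/m²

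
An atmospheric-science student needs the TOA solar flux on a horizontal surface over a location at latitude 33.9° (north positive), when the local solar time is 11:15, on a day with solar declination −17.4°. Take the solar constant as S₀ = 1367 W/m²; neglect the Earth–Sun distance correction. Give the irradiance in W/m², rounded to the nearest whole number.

Hour angle H = 15° × (11.25 − 12) = -11.25°.
With φ = 33.9°, δ = -17.4°, H = -11.25°: sin φ sin δ = -0.1668, cos φ cos δ cos H = 0.7768, so cos θ_z = 0.6100.
Top-of-atmosphere irradiance = S₀ cos θ_z = 1367 × 0.6100 = 833.87 W/m².

834 W/m²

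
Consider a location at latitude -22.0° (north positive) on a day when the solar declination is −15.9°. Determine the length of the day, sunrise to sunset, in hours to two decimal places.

12.88 hours

cos H_s = −tan(-22.0°) · tan(-15.9°) = -0.1151, so H_s = arccos(-0.1151) = 96.61°.
Day length = 2 H_s / 15° h⁻¹ = 193.22° / 15 = 12.881 h.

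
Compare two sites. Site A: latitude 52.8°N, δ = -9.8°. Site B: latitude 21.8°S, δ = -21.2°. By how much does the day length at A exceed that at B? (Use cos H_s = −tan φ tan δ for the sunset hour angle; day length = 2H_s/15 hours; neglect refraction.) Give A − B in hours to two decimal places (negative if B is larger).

A: H_s = arccos(−tan 52.8° · tan -9.8°) = 76.85°, so 2H_s/15 = 10.2467 h.
B: H_s = arccos(−tan -21.8° · tan -21.2°) = 98.92°, so 2H_s/15 = 13.1893 h.
A − B = 10.2467 − 13.1893 = -2.9426 h.

-2.94 h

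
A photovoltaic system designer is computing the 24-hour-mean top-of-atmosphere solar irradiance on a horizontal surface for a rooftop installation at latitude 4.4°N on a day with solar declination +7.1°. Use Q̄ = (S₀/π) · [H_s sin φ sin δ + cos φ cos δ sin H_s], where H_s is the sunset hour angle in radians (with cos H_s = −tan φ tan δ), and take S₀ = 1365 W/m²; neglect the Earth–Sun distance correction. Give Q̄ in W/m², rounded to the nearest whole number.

−tan φ tan δ = −(0.0769)(0.1246) = -0.0096; H_s = arccos(-0.0096) = 90.55°. In radians, H_s = 1.5804.
H_s sin φ sin δ = 1.5804 × 0.0767 × 0.1236 = 0.0150.
cos φ cos δ sin H_s = 0.9971 × 0.9923 × 1.0000 = 0.9894.
Q̄ = (1365/π) × (0.0150 + 0.9894) = 434.49 × 1.0044 = 436.40 W/m².

436 W/m²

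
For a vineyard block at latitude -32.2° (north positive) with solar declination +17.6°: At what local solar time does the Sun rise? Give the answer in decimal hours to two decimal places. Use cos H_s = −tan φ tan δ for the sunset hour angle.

The sunset hour angle satisfies cos H_s = −tan φ tan δ = 0.1998, giving H_s = 78.47°.
Sunrise is at 12 − H_s/15 = 12 − 5.231 = 6.769 h local solar time.

6.77 h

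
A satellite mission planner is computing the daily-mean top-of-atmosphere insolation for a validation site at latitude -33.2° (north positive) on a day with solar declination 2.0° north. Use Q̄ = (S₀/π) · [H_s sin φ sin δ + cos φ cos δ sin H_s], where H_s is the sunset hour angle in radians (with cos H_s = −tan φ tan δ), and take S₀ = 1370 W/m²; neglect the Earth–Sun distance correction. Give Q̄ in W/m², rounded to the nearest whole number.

352 W/m²

−tan φ tan δ = −(-0.6544)(0.0349) = 0.0228; H_s = arccos(0.0228) = 88.69°. In radians, H_s = 1.5479.
H_s sin φ sin δ = 1.5479 × -0.5476 × 0.0349 = -0.0296.
cos φ cos δ sin H_s = 0.8368 × 0.9994 × 0.9997 = 0.8360.
Q̄ = (1370/π) × (-0.0296 + 0.8360) = 436.08 × 0.8064 = 351.65 W/m².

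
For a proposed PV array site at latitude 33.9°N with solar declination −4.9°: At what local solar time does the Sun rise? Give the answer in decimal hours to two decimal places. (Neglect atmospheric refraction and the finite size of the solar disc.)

−tan φ tan δ = −(0.6720)(-0.0857) = 0.0576; H_s = arccos(0.0576) = 86.70°.
Sunrise is at 12 − H_s/15 = 12 − 5.780 = 6.220 h local solar time.

6.22 h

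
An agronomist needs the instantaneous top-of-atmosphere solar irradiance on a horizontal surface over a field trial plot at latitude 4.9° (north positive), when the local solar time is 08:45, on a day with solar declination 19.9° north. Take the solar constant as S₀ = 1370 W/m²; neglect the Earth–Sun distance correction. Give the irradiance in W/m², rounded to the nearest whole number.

Hour angle H = 15° × (8.75 − 12) = -48.75°.
cos θ_z = sin(4.9°) sin(19.9°) + cos(4.9°) cos(19.9°) cos(-48.75°) = 0.0291 + 0.6177 = 0.6468.
Top-of-atmosphere irradiance = S₀ cos θ_z = 1370 × 0.6468 = 886.12 W/m².

886 W/m²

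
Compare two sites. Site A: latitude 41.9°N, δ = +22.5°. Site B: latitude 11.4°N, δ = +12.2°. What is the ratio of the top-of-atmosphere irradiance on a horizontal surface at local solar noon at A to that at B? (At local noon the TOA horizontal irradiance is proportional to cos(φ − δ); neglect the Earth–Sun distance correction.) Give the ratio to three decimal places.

0.943

A: cos θ_z = cos(41.9° − (22.5°)) = 0.9432.
B: cos θ_z = cos(11.4° − (12.2°)) = 0.9999.
Ratio A/B = 0.9432 / 0.9999 = 0.9433.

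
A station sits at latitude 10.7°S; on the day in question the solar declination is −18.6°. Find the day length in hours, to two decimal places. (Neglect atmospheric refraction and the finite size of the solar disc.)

cos H_s = −tan(-10.7°) · tan(-18.6°) = -0.0636, so H_s = arccos(-0.0636) = 93.65°.
Day length = 2 H_s / 15° h⁻¹ = 187.30° / 15 = 12.487 h.

12.49 hours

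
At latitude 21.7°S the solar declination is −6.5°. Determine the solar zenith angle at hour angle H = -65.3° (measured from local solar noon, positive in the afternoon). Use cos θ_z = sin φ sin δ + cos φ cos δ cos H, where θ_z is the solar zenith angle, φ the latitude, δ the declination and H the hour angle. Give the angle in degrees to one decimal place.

64.7°

cos θ_z = sin φ sin δ + cos φ cos δ cos H = (-0.3697)(-0.1132) + (0.9291)(0.9936)(0.4179) = 0.4276.
θ_z = arccos(0.4276) = 64.68°.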